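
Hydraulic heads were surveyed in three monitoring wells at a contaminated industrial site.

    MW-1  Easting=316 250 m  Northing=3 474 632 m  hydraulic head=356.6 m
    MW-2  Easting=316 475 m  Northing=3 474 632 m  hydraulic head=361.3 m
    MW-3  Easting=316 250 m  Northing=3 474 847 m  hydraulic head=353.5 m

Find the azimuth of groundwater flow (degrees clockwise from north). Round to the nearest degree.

305°

∂h/∂x = (361.3 − 356.6) / (316475 − 316250) = +0.02089
∂h/∂y = (353.5 − 356.6) / (3474847 − 3474632) = -0.01442
Flow direction (−∇h) has components (-0.02089 E, +0.01442 N).
Azimuth = atan2(E, N) = atan2(-0.02089, +0.01442) = 304.6° ≈ 305°.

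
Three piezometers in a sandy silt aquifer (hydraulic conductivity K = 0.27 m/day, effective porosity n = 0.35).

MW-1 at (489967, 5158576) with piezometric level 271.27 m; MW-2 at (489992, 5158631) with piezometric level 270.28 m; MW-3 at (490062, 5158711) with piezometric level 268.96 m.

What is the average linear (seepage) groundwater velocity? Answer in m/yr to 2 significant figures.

With h = a·x + b·y + c and MW-1 as origin, the differences give:
  25·a + 55·b = -0.99
  95·a + 135·b = -2.31
Eliminate b (×135 and ×55, subtract): -1850·a = -6.600 → a = ∂h/∂x = +0.003568
Back-substitute: b = ∂h/∂y = -0.01962.
|∇h| = √(0.003568² + -0.01962²) = 0.01994
Seepage velocity v = K·i/n = 0.27 × 0.01994 / 0.35 = 0.01538 m/day = 5.618 m/yr.

5.6 m/yr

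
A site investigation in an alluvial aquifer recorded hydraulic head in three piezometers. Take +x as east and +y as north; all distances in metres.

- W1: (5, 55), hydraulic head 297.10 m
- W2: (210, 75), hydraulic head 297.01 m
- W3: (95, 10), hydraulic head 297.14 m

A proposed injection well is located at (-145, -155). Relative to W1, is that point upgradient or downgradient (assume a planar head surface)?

upgradient

Three-point gradient (reference W1): Δ to W2 = (205, 20, -0.09), Δ to W3 = (90, -45, +0.04).
∂h/∂x = -0.0002948, ∂h/∂y = -0.001478 (det = -11025).
Head at (-145, -155) = 297.10 + (-0.0002948)·(-150) + (-0.001478)·(-210) = 297.45 m.
That is higher than the 297.10 m at W1, so the point is upgradient.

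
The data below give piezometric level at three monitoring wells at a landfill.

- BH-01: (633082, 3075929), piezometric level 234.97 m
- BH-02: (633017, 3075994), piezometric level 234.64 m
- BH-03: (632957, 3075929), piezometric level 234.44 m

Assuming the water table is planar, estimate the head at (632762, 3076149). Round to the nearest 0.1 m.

233.4 m

Differences from BH-01: to BH-02 (Δx, Δy, Δh) = (-65, 65, -0.33); to BH-03 = (-125, 0, -0.53).
Determinant of the coordinate differences = (-65)·0 − (-125)·65 = 8125.
∂h/∂x = [(-0.33)·0 − (-0.53)·65] / 8125 = +0.004240
∂h/∂y = [(-65)·(-0.53) − (-125)·(-0.33)] / 8125 = -0.0008369
h(632762, 3076149) = 234.97 + (+0.004240)·(-320) + (-0.0008369)·(220) = 234.97 -1.357 -0.184 = 233.429 m.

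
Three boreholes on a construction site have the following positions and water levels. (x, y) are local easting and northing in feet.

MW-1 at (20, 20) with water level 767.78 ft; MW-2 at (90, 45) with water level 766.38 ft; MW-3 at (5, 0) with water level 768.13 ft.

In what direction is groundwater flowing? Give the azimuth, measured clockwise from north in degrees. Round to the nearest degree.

080°

Taking MW-1 as reference: MW-2−MW-1 = (70, 25, -1.40); MW-3−MW-1 = (-15, -20, +0.35).
Determinant of the coordinate differences = 70·(-20) − (-15)·25 = -1025.
∂h/∂x = [(-1.40)·(-20) − (+0.35)·25] / -1025 = -0.01878
∂h/∂y = [70·(+0.35) − (-15)·(-1.40)] / -1025 = -0.003415
Flow direction (−∇h) has components (+0.01878 E, +0.003415 N).
Azimuth = atan2(E, N) = atan2(+0.01878, +0.003415) = 79.7° ≈ 080°.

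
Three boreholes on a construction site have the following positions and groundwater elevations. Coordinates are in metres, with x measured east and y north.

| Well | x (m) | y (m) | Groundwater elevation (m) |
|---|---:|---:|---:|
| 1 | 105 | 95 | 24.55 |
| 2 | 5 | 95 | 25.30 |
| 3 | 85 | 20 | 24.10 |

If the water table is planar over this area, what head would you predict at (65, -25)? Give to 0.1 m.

Taking 1 as reference: 2−1 = (-100, 0, +0.75); 3−1 = (-20, -75, -0.45).
Solve a·Δx + b·Δy = Δh: det = (-100)·(-75) − (-20)·0 = 7500.
∂h/∂x = [(+0.75)·(-75) − (-0.45)·0] / 7500 = -0.007500
∂h/∂y = [(-100)·(-0.45) − (-20)·(+0.75)] / 7500 = +0.008000
h(65, -25) = 24.55 + (-0.007500)·(-40) + (+0.008000)·(-120) = 24.55 +0.300 -0.960 = 23.890 m.

23.9 m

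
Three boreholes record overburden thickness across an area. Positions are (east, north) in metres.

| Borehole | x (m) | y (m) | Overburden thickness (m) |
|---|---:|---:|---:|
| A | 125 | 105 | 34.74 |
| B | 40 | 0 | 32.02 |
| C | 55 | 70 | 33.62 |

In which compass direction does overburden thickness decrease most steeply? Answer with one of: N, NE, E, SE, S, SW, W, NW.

S

Three-point gradient (reference A): Δ to B = (-85, -105, -2.72), Δ to C = (-70, -35, -1.12).
∂d/∂x = +0.005120, ∂d/∂y = +0.02176 (det = -4375).
Steepest decrease is along −∇f = (-0.005120 E, -0.02176 N) → south.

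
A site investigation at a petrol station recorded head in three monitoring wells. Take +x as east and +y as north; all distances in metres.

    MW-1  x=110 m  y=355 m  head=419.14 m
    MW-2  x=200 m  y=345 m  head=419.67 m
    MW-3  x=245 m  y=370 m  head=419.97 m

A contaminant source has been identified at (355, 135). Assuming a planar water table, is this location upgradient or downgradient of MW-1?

Differences from MW-1: to MW-2 (Δx, Δy, Δh) = (90, -10, +0.53); to MW-3 = (135, 15, +0.83).
Determinant of the coordinate differences = 90·15 − 135·(-10) = 2700.
∂h/∂x = [(+0.53)·15 − (+0.83)·(-10)] / 2700 = +0.006019
∂h/∂y = [90·(+0.83) − 135·(+0.53)] / 2700 = +0.001167
Head at (355, 135) = 419.14 + (+0.006019)·(245) + (+0.001167)·(-220) = 420.36 m.
That is higher than the 419.14 m at MW-1, so the point is upgradient.

upgradient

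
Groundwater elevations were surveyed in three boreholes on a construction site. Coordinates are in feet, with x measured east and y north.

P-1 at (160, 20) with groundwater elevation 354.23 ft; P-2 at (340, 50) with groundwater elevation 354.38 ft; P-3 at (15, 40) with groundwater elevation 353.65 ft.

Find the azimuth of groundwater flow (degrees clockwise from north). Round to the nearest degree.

Differences from P-1: to P-2 (Δx, Δy, Δh) = (180, 30, +0.15); to P-3 = (-145, 20, -0.58).
Solve a·Δx + b·Δy = Δh: det = 180·20 − (-145)·30 = 7950.
∂h/∂x = [(+0.15)·20 − (-0.58)·30] / 7950 = +0.002566
∂h/∂y = [180·(-0.58) − (-145)·(+0.15)] / 7950 = -0.01040
Flow direction (−∇h) has components (-0.002566 E, +0.01040 N).
Azimuth = atan2(E, N) = atan2(-0.002566, +0.01040) = 346.1° ≈ 346°.

346°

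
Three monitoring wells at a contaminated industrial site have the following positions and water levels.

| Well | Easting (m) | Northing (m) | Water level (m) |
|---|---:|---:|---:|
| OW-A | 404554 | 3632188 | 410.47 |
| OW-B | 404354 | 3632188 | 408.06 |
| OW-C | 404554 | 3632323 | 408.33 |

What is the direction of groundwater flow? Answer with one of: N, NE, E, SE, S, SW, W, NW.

∂h/∂x = (408.06 − 410.47) / (404354 − 404554) = +0.01205
∂h/∂y = (408.33 − 410.47) / (3632323 − 3632188) = -0.01585
Flow = −∇h = (-0.01205 east, +0.01585 north), which points northwest.

NW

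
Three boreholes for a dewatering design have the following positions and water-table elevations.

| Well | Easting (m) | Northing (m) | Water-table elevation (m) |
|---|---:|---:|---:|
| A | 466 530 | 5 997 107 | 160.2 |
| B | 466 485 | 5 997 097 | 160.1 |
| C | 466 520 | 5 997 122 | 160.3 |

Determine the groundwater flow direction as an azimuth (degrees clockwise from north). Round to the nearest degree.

With h = a·x + b·y + c and A as origin, the differences give:
  (-45)·a + (-10)·b = -0.1
  (-10)·a + 15·b = +0.1
Eliminate b (×15 and ×(-10), subtract): -775·a = -0.50 → a = ∂h/∂x = +0.0006452
Back-substitute: b = ∂h/∂y = +0.007097.
Flow direction (−∇h) has components (-0.0006452 E, -0.007097 N).
Azimuth = atan2(E, N) = atan2(-0.0006452, -0.007097) = 185.2° ≈ 185°.

185°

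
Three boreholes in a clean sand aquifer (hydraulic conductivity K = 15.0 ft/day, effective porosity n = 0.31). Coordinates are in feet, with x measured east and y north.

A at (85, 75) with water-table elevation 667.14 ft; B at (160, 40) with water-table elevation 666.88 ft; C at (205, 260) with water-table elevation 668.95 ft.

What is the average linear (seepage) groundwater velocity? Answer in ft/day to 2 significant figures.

0.45 ft/day

Differences from A: to B (Δx, Δy, Δh) = (75, -35, -0.26); to C = (120, 185, +1.81).
Determinant of the coordinate differences = 75·185 − 120·(-35) = 18075.
∂h/∂x = [(-0.26)·185 − (+1.81)·(-35)] / 18075 = +0.0008437
∂h/∂y = [75·(+1.81) − 120·(-0.26)] / 18075 = +0.009237
|∇h| = √(0.0008437² + 0.009237²) = 0.009275
Seepage velocity v = K·i/n = 15.0 × 0.009275 / 0.31 = 0.4488 ft/day.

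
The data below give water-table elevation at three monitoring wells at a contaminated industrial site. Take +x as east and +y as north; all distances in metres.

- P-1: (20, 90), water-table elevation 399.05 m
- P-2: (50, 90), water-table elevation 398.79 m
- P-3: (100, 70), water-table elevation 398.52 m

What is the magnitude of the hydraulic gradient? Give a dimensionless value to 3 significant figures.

Taking P-1 as reference: P-2−P-1 = (30, 0, -0.26); P-3−P-1 = (80, -20, -0.53).
Solve a·Δx + b·Δy = Δh: det = 30·(-20) − 80·0 = -600.
∂h/∂x = [(-0.26)·(-20) − (-0.53)·0] / -600 = -0.008667
∂h/∂y = [30·(-0.53) − 80·(-0.26)] / -600 = -0.008167
|∇h| = √(-0.008667² + -0.008167²) = 0.01191

0.0119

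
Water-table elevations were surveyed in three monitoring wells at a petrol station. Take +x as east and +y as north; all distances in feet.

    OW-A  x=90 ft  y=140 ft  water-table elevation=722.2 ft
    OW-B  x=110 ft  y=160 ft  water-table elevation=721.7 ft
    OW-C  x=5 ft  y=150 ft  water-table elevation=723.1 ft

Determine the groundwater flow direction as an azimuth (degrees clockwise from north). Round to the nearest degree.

043°

With h = a·x + b·y + c and OW-A as origin, the differences give:
  20·a + 20·b = -0.5
  (-85)·a + 10·b = +0.9
Eliminate b (×10 and ×20, subtract): 1900·a = -23.00 → a = ∂h/∂x = -0.01211
Back-substitute: b = ∂h/∂y = -0.01289.
Flow direction (−∇h) has components (+0.01211 E, +0.01289 N).
Azimuth = atan2(E, N) = atan2(+0.01211, +0.01289) = 43.2° ≈ 043°.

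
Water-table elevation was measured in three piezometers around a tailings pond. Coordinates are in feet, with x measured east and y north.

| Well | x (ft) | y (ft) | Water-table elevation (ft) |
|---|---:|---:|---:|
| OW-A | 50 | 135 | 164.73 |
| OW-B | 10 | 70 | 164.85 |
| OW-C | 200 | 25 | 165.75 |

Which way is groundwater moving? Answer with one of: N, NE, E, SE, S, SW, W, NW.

NW

With h = a·x + b·y + c and OW-A as origin, the differences give:
  (-40)·a + (-65)·b = +0.12
  150·a + (-110)·b = +1.02
Eliminate b (×(-110) and ×(-65), subtract): 14150·a = 53.100 → a = ∂h/∂x = +0.003753
Back-substitute: b = ∂h/∂y = -0.004155.
Flow = −∇h = (-0.003753 east, +0.004155 north), which points northwest.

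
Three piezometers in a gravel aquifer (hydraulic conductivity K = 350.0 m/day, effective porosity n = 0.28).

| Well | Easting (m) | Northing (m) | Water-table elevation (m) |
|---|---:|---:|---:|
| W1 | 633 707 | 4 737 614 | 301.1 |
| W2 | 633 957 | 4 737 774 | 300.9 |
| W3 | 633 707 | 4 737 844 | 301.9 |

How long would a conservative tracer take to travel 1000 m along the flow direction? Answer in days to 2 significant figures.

Differences from W1: to W2 (Δx, Δy, Δh) = (250, 160, -0.2); to W3 = (0, 230, +0.8).
Solve a·Δx + b·Δy = Δh: det = 250·230 − 0·160 = 57500.
∂h/∂x = [(-0.2)·230 − (+0.8)·160] / 57500 = -0.003026
∂h/∂y = [250·(+0.8) − 0·(-0.2)] / 57500 = +0.003478
|∇h| = √(-0.003026² + 0.003478²) = 0.00461
Seepage velocity v = K·i/n = 350.0 × 0.00461 / 0.28 = 5.763 m/day.
t = 1000 / 5.763 = 173.5 days.

170 days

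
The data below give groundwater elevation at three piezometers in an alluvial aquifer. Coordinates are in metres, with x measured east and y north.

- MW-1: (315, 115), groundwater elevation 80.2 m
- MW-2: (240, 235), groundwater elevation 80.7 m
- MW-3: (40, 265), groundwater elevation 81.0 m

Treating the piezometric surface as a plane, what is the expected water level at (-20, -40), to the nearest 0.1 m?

80.0 m

Taking MW-1 as reference: MW-2−MW-1 = (-75, 120, +0.5); MW-3−MW-1 = (-275, 150, +0.8).
Solve a·Δx + b·Δy = Δh: det = (-75)·150 − (-275)·120 = 21750.
∂h/∂x = [(+0.5)·150 − (+0.8)·120] / 21750 = -0.0009655
∂h/∂y = [(-75)·(+0.8) − (-275)·(+0.5)] / 21750 = +0.003563
h(-20, -40) = 80.2 + (-0.0009655)·(-335) + (+0.003563)·(-155) = 80.2 +0.323 -0.552 = 79.971 m.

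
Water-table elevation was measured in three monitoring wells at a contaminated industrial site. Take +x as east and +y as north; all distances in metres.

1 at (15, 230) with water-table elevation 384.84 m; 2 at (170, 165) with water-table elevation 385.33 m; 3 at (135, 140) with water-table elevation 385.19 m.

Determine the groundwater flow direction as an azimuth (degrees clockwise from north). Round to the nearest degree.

258°

Taking 1 as reference: 2−1 = (155, -65, +0.49); 3−1 = (120, -90, +0.35).
Determinant of the coordinate differences = 155·(-90) − 120·(-65) = -6150.
∂h/∂x = [(+0.49)·(-90) − (+0.35)·(-65)] / -6150 = +0.003472
∂h/∂y = [155·(+0.35) − 120·(+0.49)] / -6150 = +0.0007398
Flow direction (−∇h) has components (-0.003472 E, -0.0007398 N).
Azimuth = atan2(E, N) = atan2(-0.003472, -0.0007398) = 258.0° ≈ 258°.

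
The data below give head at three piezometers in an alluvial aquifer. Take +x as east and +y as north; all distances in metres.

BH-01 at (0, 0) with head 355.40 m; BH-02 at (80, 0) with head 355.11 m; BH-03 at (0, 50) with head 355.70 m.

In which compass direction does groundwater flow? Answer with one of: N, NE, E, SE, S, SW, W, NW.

SE

∂h/∂x = (355.11 − 355.40) / (80 − 0) = -0.003625
∂h/∂y = (355.70 − 355.40) / (50 − 0) = +0.006000
Flow = −∇h = (+0.003625 east, -0.006000 north), which points southeast.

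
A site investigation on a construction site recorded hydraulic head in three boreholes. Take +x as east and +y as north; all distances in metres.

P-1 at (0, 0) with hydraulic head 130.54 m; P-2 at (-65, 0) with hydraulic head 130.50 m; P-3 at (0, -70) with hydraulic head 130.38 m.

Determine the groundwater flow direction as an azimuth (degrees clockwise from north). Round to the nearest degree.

∂h/∂x = (130.50 − 130.54) / (-65 − 0) = +0.0006154
∂h/∂y = (130.38 − 130.54) / (-70 − 0) = +0.002286
Flow direction (−∇h) has components (-0.0006154 E, -0.002286 N).
Azimuth = atan2(E, N) = atan2(-0.0006154, -0.002286) = 195.1° ≈ 195°.

195°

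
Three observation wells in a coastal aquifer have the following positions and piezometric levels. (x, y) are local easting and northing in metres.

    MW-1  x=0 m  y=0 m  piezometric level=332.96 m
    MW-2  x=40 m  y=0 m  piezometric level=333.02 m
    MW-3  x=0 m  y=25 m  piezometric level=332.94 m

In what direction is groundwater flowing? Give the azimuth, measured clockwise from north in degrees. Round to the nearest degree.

∂h/∂x = (333.02 − 332.96) / (40 − 0) = +0.001500
∂h/∂y = (332.94 − 332.96) / (25 − 0) = -0.0008000
Flow direction (−∇h) has components (-0.001500 E, +0.0008000 N).
Azimuth = atan2(E, N) = atan2(-0.001500, +0.0008000) = 298.1° ≈ 298°.

298°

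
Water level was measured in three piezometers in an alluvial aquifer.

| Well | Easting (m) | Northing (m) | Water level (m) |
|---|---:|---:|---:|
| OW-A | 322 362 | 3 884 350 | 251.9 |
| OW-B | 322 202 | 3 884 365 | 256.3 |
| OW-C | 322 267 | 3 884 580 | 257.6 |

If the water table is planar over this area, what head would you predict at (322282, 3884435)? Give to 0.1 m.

With h = a·x + b·y + c and OW-A as origin, the differences give:
  (-160)·a + 15·b = +4.4
  (-95)·a + 230·b = +5.7
Eliminate b (×230 and ×15, subtract): -35375·a = 926.50 → a = ∂h/∂x = -0.02619
Back-substitute: b = ∂h/∂y = +0.01396.
h(322282, 3884435) = 251.9 + (-0.02619)·(-80) + (+0.01396)·(85) = 251.9 +2.095 +1.187 = 255.182 m.

255.2 m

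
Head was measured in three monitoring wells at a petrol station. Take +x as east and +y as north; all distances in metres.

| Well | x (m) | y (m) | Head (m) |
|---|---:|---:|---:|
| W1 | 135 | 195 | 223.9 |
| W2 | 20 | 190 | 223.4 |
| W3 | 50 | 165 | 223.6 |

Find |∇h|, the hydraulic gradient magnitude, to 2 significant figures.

0.0052

With h = a·x + b·y + c and W1 as origin, the differences give:
  (-115)·a + (-5)·b = -0.5
  (-85)·a + (-30)·b = -0.3
Eliminate b (×(-30) and ×(-5), subtract): 3025·a = 13.50 → a = ∂h/∂x = +0.004463
Back-substitute: b = ∂h/∂y = -0.002645.
|∇h| = √(0.004463² + -0.002645²) = 0.005188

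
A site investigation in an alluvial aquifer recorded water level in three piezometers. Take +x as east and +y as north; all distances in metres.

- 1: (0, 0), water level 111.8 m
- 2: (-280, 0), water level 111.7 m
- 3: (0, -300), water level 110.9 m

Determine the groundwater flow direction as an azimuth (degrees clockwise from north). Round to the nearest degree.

∂h/∂x = (111.7 − 111.8) / (-280 − 0) = +0.0003571
∂h/∂y = (110.9 − 111.8) / (-300 − 0) = +0.003000
Flow direction (−∇h) has components (-0.0003571 E, -0.003000 N).
Azimuth = atan2(E, N) = atan2(-0.0003571, -0.003000) = 186.8° ≈ 187°.

187°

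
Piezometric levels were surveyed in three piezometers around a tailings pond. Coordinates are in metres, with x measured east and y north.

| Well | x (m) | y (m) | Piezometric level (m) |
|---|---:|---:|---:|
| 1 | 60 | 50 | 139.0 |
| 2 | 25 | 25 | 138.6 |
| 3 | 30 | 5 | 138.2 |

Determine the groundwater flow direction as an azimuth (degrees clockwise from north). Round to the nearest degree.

Differences from 1: to 2 (Δx, Δy, Δh) = (-35, -25, -0.4); to 3 = (-30, -45, -0.8).
Determinant of the coordinate differences = (-35)·(-45) − (-30)·(-25) = 825.
∂h/∂x = [(-0.4)·(-45) − (-0.8)·(-25)] / 825 = -0.002424
∂h/∂y = [(-35)·(-0.8) − (-30)·(-0.4)] / 825 = +0.01939
Flow direction (−∇h) has components (+0.002424 E, -0.01939 N).
Azimuth = atan2(E, N) = atan2(+0.002424, -0.01939) = 172.9° ≈ 173°.

173°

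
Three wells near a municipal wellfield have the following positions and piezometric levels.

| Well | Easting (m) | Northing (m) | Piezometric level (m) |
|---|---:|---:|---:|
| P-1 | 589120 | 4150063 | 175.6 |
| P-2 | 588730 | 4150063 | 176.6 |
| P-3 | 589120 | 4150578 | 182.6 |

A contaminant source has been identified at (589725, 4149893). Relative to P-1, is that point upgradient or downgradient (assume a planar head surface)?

downgradient

∂h/∂x = (176.6 − 175.6) / (588730 − 589120) = -0.002564
∂h/∂y = (182.6 − 175.6) / (4150578 − 4150063) = +0.01359
Head at (589725, 4149893) = 175.6 + (-0.002564)·(605) + (+0.01359)·(-170) = 171.74 m.
That is lower than the 175.6 m at P-1, so the point is downgradient.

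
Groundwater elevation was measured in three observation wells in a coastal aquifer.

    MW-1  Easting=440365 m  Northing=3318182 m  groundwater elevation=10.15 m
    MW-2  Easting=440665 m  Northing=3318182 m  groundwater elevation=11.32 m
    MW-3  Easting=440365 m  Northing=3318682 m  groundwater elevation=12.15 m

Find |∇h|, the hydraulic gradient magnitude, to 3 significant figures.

0.00559

∂h/∂x = (11.32 − 10.15) / (440665 − 440365) = +0.003900
∂h/∂y = (12.15 − 10.15) / (3318682 − 3318182) = +0.004000
|∇h| = √(0.003900² + 0.004000²) = 0.005587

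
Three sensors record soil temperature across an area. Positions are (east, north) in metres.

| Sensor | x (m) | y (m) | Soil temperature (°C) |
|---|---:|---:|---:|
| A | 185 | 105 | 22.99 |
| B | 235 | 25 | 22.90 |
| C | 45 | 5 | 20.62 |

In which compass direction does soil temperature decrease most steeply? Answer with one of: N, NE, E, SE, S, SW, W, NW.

SW

Taking A as reference: B−A = (50, -80, -0.09); C−A = (-140, -100, -2.37).
Determinant of the coordinate differences = 50·(-100) − (-140)·(-80) = -16200.
∂T/∂x = [(-0.09)·(-100) − (-2.37)·(-80)] / -16200 = +0.01115
∂T/∂y = [50·(-2.37) − (-140)·(-0.09)] / -16200 = +0.008093
Steepest decrease is along −∇f = (-0.01115 E, -0.008093 N) → southwest.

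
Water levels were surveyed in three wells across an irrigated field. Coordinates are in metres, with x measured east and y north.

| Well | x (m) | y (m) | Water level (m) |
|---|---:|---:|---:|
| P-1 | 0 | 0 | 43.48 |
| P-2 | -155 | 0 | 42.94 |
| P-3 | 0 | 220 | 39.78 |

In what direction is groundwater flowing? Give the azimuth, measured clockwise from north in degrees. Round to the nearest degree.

348°

∂h/∂x = (42.94 − 43.48) / (-155 − 0) = +0.003484
∂h/∂y = (39.78 − 43.48) / (220 − 0) = -0.01682
Flow direction (−∇h) has components (-0.003484 E, +0.01682 N).
Azimuth = atan2(E, N) = atan2(-0.003484, +0.01682) = 348.3° ≈ 348°.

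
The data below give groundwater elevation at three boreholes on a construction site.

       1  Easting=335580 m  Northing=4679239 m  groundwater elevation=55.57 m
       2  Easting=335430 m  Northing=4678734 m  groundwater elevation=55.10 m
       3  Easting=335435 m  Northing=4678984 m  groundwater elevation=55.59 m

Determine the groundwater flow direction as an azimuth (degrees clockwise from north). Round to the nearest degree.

Taking 1 as reference: 2−1 = (-150, -505, -0.47); 3−1 = (-145, -255, +0.02).
Solve a·Δx + b·Δy = Δh: det = (-150)·(-255) − (-145)·(-505) = -34975.
∂h/∂x = [(-0.47)·(-255) − (+0.02)·(-505)] / -34975 = -0.003716
∂h/∂y = [(-150)·(+0.02) − (-145)·(-0.47)] / -34975 = +0.002034
Flow direction (−∇h) has components (+0.003716 E, -0.002034 N).
Azimuth = atan2(E, N) = atan2(+0.003716, -0.002034) = 118.7° ≈ 119°.

119°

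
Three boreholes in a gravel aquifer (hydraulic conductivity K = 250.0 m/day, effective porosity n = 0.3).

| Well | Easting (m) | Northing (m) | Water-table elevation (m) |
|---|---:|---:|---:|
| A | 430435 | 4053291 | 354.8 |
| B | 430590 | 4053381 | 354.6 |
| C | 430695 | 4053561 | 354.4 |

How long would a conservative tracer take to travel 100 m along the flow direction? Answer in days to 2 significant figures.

110 days

Three-point gradient (reference A): Δ to B = (155, 90, -0.2), Δ to C = (260, 270, -0.4).
∂h/∂x = -0.0009756, ∂h/∂y = -0.0005420 (det = 18450).
|∇h| = √(-0.0009756² + -0.0005420²) = 0.001116
Seepage velocity v = K·i/n = 250.0 × 0.001116 / 0.3 = 0.93 m/day.
t = 100 / 0.93 = 107.5 days.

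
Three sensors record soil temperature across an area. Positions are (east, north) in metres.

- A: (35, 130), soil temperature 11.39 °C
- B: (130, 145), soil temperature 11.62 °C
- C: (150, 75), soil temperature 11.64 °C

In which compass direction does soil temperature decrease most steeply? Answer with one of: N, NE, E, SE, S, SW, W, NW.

W

Taking A as reference: B−A = (95, 15, +0.23); C−A = (115, -55, +0.25).
Solve a·Δx + b·Δy = ΔT: det = 95·(-55) − 115·15 = -6950.
∂T/∂x = [(+0.23)·(-55) − (+0.25)·15] / -6950 = +0.002360
∂T/∂y = [95·(+0.25) − 115·(+0.23)] / -6950 = +0.0003885
Steepest decrease is along −∇f = (-0.002360 E, -0.0003885 N) → west.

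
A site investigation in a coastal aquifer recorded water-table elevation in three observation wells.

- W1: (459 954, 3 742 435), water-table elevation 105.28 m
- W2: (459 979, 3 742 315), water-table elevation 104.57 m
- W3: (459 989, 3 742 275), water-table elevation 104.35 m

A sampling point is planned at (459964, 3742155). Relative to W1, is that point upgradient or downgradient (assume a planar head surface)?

With h = a·x + b·y + c and W1 as origin, the differences give:
  25·a + (-120)·b = -0.71
  35·a + (-160)·b = -0.93
Eliminate b (×(-160) and ×(-120), subtract): 200·a = 2.000 → a = ∂h/∂x = +0.01000
Back-substitute: b = ∂h/∂y = +0.008000.
Head at (459964, 3742155) = 105.28 + (+0.01000)·(10) + (+0.008000)·(-280) = 103.14 m.
That is lower than the 105.28 m at W1, so the point is downgradient.

downgradient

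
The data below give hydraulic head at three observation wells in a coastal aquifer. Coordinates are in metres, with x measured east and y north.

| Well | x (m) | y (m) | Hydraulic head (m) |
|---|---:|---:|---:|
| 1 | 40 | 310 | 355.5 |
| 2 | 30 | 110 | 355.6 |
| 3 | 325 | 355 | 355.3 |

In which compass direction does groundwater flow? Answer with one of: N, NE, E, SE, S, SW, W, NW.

NE

Differences from 1: to 2 (Δx, Δy, Δh) = (-10, -200, +0.1); to 3 = (285, 45, -0.2).
Solve a·Δx + b·Δy = Δh: det = (-10)·45 − 285·(-200) = 56550.
∂h/∂x = [(+0.1)·45 − (-0.2)·(-200)] / 56550 = -0.0006278
∂h/∂y = [(-10)·(-0.2) − 285·(+0.1)] / 56550 = -0.0004686
Flow = −∇h = (+0.0006278 east, +0.0004686 north), which points northeast.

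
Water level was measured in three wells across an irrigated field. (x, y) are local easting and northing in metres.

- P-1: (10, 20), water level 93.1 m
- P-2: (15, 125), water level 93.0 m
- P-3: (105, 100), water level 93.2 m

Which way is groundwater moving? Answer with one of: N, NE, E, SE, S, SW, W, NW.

Taking P-1 as reference: P-2−P-1 = (5, 105, -0.1); P-3−P-1 = (95, 80, +0.1).
Solve a·Δx + b·Δy = Δh: det = 5·80 − 95·105 = -9575.
∂h/∂x = [(-0.1)·80 − (+0.1)·105] / -9575 = +0.001932
∂h/∂y = [5·(+0.1) − 95·(-0.1)] / -9575 = -0.001044
Flow = −∇h = (-0.001932 east, +0.001044 north), which points northwest.

NW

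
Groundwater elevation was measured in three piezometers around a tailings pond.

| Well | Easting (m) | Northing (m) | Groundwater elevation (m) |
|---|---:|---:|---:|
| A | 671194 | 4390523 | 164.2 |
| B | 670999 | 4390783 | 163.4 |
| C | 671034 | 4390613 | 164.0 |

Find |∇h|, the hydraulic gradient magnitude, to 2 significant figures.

Differences from A: to B (Δx, Δy, Δh) = (-195, 260, -0.8); to C = (-160, 90, -0.2).
Determinant of the coordinate differences = (-195)·90 − (-160)·260 = 24050.
∂h/∂x = [(-0.8)·90 − (-0.2)·260] / 24050 = -0.0008316
∂h/∂y = [(-195)·(-0.2) − (-160)·(-0.8)] / 24050 = -0.003701
|∇h| = √(-0.0008316² + -0.003701²) = 0.003793

0.0038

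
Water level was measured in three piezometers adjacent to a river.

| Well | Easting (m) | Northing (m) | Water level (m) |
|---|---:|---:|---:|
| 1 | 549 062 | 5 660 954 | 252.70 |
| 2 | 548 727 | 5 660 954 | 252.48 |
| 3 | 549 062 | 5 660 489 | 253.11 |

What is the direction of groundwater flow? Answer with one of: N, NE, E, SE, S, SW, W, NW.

NW

∂h/∂x = (252.48 − 252.70) / (548727 − 549062) = +0.0006567
∂h/∂y = (253.11 − 252.70) / (5660489 − 5660954) = -0.0008817
Flow = −∇h = (-0.0006567 east, +0.0008817 north), which points northwest.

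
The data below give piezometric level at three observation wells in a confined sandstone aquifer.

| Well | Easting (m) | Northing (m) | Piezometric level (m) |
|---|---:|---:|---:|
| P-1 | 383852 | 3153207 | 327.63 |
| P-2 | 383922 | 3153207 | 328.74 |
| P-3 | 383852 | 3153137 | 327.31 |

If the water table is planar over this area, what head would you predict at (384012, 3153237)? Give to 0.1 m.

330.3 m

∂h/∂x = (328.74 − 327.63) / (383922 − 383852) = +0.01586
∂h/∂y = (327.31 − 327.63) / (3153137 − 3153207) = +0.004571
h(384012, 3153237) = 327.63 + (+0.01586)·(160) + (+0.004571)·(30) = 327.63 +2.537 +0.137 = 330.304 m.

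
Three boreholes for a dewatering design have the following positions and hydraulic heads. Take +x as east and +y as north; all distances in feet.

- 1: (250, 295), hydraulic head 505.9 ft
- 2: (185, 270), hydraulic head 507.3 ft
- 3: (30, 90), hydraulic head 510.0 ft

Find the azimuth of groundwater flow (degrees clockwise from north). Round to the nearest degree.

With h = a·x + b·y + c and 1 as origin, the differences give:
  (-65)·a + (-25)·b = +1.4
  (-220)·a + (-205)·b = +4.1
Eliminate b (×(-205) and ×(-25), subtract): 7825·a = -184.50 → a = ∂h/∂x = -0.02358
Back-substitute: b = ∂h/∂y = +0.005304.
Flow direction (−∇h) has components (+0.02358 E, -0.005304 N).
Azimuth = atan2(E, N) = atan2(+0.02358, -0.005304) = 102.7° ≈ 103°.

103°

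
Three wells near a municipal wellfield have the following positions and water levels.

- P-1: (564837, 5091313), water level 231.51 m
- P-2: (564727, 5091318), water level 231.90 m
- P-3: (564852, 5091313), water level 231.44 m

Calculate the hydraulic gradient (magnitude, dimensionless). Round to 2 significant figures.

With h = a·x + b·y + c and P-1 as origin, the differences give:
  (-110)·a + 5·b = +0.39
  15·a + 0·b = -0.07
Eliminate b (×0 and ×5, subtract): -75·a = 0.350 → a = ∂h/∂x = -0.004667
Back-substitute: b = ∂h/∂y = -0.02467.
|∇h| = √(-0.004667² + -0.02467²) = 0.02511

0.025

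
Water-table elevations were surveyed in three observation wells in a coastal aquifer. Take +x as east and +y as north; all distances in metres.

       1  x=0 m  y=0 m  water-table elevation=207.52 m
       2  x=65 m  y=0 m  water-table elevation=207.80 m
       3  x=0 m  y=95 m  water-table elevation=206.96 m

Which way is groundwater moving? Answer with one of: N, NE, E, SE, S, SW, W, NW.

∂h/∂x = (207.80 − 207.52) / (65 − 0) = +0.004308
∂h/∂y = (206.96 − 207.52) / (95 − 0) = -0.005895
Flow = −∇h = (-0.004308 east, +0.005895 north), which points northwest.

NW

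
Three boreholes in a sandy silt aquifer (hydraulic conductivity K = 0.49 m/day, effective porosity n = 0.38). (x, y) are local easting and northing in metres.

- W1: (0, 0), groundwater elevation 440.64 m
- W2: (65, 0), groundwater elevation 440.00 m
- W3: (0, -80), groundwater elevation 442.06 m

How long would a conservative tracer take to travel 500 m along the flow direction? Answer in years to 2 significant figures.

∂h/∂x = (440.00 − 440.64) / (65 − 0) = -0.009846
∂h/∂y = (442.06 − 440.64) / (-80 − 0) = -0.01775
|∇h| = √(-0.009846² + -0.01775²) = 0.0203
Seepage velocity v = K·i/n = 0.49 × 0.0203 / 0.38 = 0.02618 m/day.
t = 500 / 0.02618 = 1.91e+04 days = 52.3 years.

52 years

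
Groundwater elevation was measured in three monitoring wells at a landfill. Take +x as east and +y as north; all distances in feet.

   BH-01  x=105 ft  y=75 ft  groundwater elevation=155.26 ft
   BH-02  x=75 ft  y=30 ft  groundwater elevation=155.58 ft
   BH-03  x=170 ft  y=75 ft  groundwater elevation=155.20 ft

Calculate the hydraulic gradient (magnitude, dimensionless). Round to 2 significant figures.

Taking BH-01 as reference: BH-02−BH-01 = (-30, -45, +0.32); BH-03−BH-01 = (65, 0, -0.06).
Determinant of the coordinate differences = (-30)·0 − 65·(-45) = 2925.
∂h/∂x = [(+0.32)·0 − (-0.06)·(-45)] / 2925 = -0.0009231
∂h/∂y = [(-30)·(-0.06) − 65·(+0.32)] / 2925 = -0.006496
|∇h| = √(-0.0009231² + -0.006496²) = 0.006561

0.0066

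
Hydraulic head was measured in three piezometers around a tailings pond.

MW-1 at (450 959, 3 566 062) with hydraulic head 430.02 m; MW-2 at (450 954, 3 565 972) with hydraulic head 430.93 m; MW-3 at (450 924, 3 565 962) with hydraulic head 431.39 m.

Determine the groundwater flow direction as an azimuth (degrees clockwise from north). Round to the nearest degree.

052°

With h = a·x + b·y + c and MW-1 as origin, the differences give:
  (-5)·a + (-90)·b = +0.91
  (-35)·a + (-100)·b = +1.37
Eliminate b (×(-100) and ×(-90), subtract): -2650·a = 32.300 → a = ∂h/∂x = -0.01219
Back-substitute: b = ∂h/∂y = -0.009434.
Flow direction (−∇h) has components (+0.01219 E, +0.009434 N).
Azimuth = atan2(E, N) = atan2(+0.01219, +0.009434) = 52.3° ≈ 052°.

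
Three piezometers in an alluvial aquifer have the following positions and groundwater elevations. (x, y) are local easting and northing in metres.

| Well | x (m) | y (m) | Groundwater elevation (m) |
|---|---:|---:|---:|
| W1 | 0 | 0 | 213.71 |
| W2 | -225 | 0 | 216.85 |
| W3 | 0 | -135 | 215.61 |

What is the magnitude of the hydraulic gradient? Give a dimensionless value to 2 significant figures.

∂h/∂x = (216.85 − 213.71) / (-225 − 0) = -0.01396
∂h/∂y = (215.61 − 213.71) / (-135 − 0) = -0.01407
|∇h| = √(-0.01396² + -0.01407²) = 0.01982

0.020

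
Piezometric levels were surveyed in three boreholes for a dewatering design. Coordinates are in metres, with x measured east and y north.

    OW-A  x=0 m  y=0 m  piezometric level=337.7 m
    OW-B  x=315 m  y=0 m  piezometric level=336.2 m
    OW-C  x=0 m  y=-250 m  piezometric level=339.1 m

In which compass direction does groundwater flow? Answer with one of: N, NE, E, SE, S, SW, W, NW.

∂h/∂x = (336.2 − 337.7) / (315 − 0) = -0.004762
∂h/∂y = (339.1 − 337.7) / (-250 − 0) = -0.005600
Flow = −∇h = (+0.004762 east, +0.005600 north), which points northeast.

NE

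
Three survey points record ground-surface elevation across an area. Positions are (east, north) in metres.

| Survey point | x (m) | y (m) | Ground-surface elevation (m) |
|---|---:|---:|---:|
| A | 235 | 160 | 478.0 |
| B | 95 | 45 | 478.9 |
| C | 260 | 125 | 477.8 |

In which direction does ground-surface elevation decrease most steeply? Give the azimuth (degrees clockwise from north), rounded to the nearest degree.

096°

Taking A as reference: B−A = (-140, -115, +0.9); C−A = (25, -35, -0.2).
Solve a·Δx + b·Δy = Δz: det = (-140)·(-35) − 25·(-115) = 7775.
∂z/∂x = [(+0.9)·(-35) − (-0.2)·(-115)] / 7775 = -0.007010
∂z/∂y = [(-140)·(-0.2) − 25·(+0.9)] / 7775 = +0.0007074
Steepest decrease is along −∇f: components (+0.007010 E, -0.0007074 N).
Azimuth = atan2(+0.007010, -0.0007074) = 95.8° ≈ 096°.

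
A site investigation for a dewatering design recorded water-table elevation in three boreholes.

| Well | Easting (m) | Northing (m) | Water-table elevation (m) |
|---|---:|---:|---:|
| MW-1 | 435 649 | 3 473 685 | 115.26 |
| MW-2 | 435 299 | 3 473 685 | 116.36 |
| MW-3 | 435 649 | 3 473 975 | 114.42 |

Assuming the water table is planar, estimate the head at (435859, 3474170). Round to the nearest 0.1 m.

∂h/∂x = (116.36 − 115.26) / (435299 − 435649) = -0.003143
∂h/∂y = (114.42 − 115.26) / (3473975 − 3473685) = -0.002897
h(435859, 3474170) = 115.26 + (-0.003143)·(210) + (-0.002897)·(485) = 115.26 -0.660 -1.405 = 113.195 m.

113.2 m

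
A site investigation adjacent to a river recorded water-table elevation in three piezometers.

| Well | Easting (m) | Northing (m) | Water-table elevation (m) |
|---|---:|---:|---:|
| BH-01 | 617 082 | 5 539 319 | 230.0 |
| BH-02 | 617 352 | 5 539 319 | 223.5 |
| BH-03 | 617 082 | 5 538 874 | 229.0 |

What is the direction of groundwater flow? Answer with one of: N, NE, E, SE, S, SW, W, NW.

∂h/∂x = (223.5 − 230.0) / (617352 − 617082) = -0.02407
∂h/∂y = (229.0 − 230.0) / (5538874 − 5539319) = +0.002247
Flow = −∇h = (+0.02407 east, -0.002247 north), which points east.

E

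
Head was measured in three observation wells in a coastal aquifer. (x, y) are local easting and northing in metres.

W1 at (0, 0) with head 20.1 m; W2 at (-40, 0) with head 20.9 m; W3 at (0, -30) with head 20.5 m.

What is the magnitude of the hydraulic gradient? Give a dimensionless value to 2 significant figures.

∂h/∂x = (20.9 − 20.1) / (-40 − 0) = -0.02000
∂h/∂y = (20.5 − 20.1) / (-30 − 0) = -0.01333
|∇h| = √(-0.02000² + -0.01333²) = 0.02404

0.024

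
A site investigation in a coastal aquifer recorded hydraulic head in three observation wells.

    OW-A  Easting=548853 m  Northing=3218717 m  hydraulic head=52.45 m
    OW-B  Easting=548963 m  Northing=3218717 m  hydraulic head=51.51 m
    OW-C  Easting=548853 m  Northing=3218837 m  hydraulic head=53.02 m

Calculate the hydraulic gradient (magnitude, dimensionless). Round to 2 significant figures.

∂h/∂x = (51.51 − 52.45) / (548963 − 548853) = -0.008545
∂h/∂y = (53.02 − 52.45) / (3218837 − 3218717) = +0.004750
|∇h| = √(-0.008545² + 0.004750²) = 0.009776

0.0098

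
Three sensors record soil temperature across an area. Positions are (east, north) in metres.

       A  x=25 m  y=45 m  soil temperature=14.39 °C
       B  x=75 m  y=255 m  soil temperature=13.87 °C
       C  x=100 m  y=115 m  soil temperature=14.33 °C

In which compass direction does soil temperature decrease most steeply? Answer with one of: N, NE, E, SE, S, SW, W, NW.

Taking A as reference: B−A = (50, 210, -0.52); C−A = (75, 70, -0.06).
Determinant of the coordinate differences = 50·70 − 75·210 = -12250.
∂T/∂x = [(-0.52)·70 − (-0.06)·210] / -12250 = +0.001943
∂T/∂y = [50·(-0.06) − 75·(-0.52)] / -12250 = -0.002939
Steepest decrease is along −∇f = (-0.001943 E, +0.002939 N) → northwest.

NW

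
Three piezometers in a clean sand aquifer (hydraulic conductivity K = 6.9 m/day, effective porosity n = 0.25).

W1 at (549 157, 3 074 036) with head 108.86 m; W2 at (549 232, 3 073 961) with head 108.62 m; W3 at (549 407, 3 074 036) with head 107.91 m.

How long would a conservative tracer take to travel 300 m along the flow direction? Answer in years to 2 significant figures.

7.7 years

Differences from W1: to W2 (Δx, Δy, Δh) = (75, -75, -0.24); to W3 = (250, 0, -0.95).
Solve a·Δx + b·Δy = Δh: det = 75·0 − 250·(-75) = 18750.
∂h/∂x = [(-0.24)·0 − (-0.95)·(-75)] / 18750 = -0.003800
∂h/∂y = [75·(-0.95) − 250·(-0.24)] / 18750 = -0.0006000
|∇h| = √(-0.003800² + -0.0006000²) = 0.003847
Seepage velocity v = K·i/n = 6.9 × 0.003847 / 0.25 = 0.1062 m/day.
t = 300 / 0.1062 = 2825 days = 7.73 years.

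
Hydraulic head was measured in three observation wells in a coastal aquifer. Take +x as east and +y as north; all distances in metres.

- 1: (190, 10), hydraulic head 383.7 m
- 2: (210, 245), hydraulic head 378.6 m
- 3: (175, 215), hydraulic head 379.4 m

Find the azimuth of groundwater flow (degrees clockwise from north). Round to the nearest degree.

012°

With h = a·x + b·y + c and 1 as origin, the differences give:
  20·a + 235·b = -5.1
  (-15)·a + 205·b = -4.3
Eliminate b (×205 and ×235, subtract): 7625·a = -35.00 → a = ∂h/∂x = -0.004590
Back-substitute: b = ∂h/∂y = -0.02131.
Flow direction (−∇h) has components (+0.004590 E, +0.02131 N).
Azimuth = atan2(E, N) = atan2(+0.004590, +0.02131) = 12.2° ≈ 012°.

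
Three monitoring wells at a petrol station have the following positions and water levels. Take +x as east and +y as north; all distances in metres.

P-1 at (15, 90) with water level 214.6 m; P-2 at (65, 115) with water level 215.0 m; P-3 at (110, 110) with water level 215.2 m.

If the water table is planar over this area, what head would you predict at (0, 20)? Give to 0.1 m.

Differences from P-1: to P-2 (Δx, Δy, Δh) = (50, 25, +0.4); to P-3 = (95, 20, +0.6).
Solve a·Δx + b·Δy = Δh: det = 50·20 − 95·25 = -1375.
∂h/∂x = [(+0.4)·20 − (+0.6)·25] / -1375 = +0.005091
∂h/∂y = [50·(+0.6) − 95·(+0.4)] / -1375 = +0.005818
h(0, 20) = 214.6 + (+0.005091)·(-15) + (+0.005818)·(-70) = 214.6 -0.076 -0.407 = 214.116 m.

214.1 m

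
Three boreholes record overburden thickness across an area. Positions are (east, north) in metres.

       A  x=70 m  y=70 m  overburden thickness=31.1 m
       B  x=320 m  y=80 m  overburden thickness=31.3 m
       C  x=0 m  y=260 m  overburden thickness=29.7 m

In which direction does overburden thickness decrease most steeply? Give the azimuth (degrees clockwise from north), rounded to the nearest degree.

351°

With d = a·x + b·y + c and A as origin, the differences give:
  250·a + 10·b = +0.2
  (-70)·a + 190·b = -1.4
Eliminate b (×190 and ×10, subtract): 48200·a = 52.00 → a = ∂d/∂x = +0.001079
Back-substitute: b = ∂d/∂y = -0.006971.
Steepest decrease is along −∇f: components (-0.001079 E, +0.006971 N).
Azimuth = atan2(-0.001079, +0.006971) = 351.2° ≈ 351°.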